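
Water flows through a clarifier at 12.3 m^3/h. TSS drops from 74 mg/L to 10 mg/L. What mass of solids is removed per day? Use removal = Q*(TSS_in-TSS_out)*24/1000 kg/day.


Concentration drop: TSS_in - TSS_out = 74 - 10 = 64 mg/L
Hourly solids removed = Q * dTSS = 12.3 m^3/h * 64 mg/L = 787.2 g/h  (m^3/h * mg/L = g/h)
Daily solids removed = 787.2 * 24 = 18892.8 g/day
Convert g to kg: 18892.8 / 1000 = 18.8928 kg/day

18.8928 kg/day


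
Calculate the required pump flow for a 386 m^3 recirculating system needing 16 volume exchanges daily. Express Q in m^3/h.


Daily recirculation volume = 386 m^3 * 16 = 6176 m^3/day
Flow rate Q = daily volume / 24 h = 6176 / 24 = 257.333 m^3/h

257.333 m^3/h


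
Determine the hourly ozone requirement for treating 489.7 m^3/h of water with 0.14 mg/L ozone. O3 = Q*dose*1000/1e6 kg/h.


O3 demand (mg/h) = Q * dose * 1000 = 489.7 * 0.14 * 1000 = 68558 mg/h
Convert mg to kg: 68558 / 1e6 = 0.068558 kg/h

0.068558 kg/h


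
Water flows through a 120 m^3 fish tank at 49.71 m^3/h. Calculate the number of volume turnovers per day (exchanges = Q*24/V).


Daily flow volume = 49.71 m^3/h * 24 h = 1193.04 m^3/day
Exchanges = daily flow / tank volume = 1193.04 / 120 = 9.942 exchanges/day

9.942 exchanges/day


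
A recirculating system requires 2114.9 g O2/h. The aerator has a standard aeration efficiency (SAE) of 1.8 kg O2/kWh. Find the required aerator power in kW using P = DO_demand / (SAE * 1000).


SAE in g O2/kWh = 1.8 * 1000 = 1800 g/kWh
P = DO_demand / SAE_g = 2114.9 / 1800 = 1.17494 kW

1.17494 kW


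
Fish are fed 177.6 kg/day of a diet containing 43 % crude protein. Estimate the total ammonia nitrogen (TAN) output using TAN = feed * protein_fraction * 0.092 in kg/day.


Protein in feed = 177.6 * 43/100 = 76.368 kg/day
TAN = protein * 0.092 = 76.368 * 0.092 = 7.025856 kg/day

7.025856 kg/day


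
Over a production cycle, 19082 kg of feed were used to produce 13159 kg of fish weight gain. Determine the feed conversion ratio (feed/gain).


FCR = feed consumed / weight gained
FCR = 19082 kg / 13159 kg = 1.45011

1.45011


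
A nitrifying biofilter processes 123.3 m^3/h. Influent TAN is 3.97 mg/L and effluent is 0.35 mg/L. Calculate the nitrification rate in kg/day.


Concentration drop: TAN_in - TAN_out = 3.97 - 0.35 = 3.62 mg/L
Hourly TAN removed = Q * dTAN = 123.3 m^3/h * 3.62 mg/L = 446.346 g/h  (m^3/h * mg/L = g/h)
Daily TAN removed = 446.346 * 24 = 10712.304 g/day
Convert to kg/day: 10712.304 / 1000 = 10.712304 kg/day

10.712304 kg/day


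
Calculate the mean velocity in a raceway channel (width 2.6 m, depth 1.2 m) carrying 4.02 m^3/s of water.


Cross-sectional area = W * d = 2.6 * 1.2 = 3.12 m^2
Velocity = Q / A = 4.02 / 3.12 = 1.28846 m/s

1.28846 m/s


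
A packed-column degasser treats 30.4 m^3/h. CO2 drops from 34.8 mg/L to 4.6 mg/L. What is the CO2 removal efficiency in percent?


CO2_out / CO2_in = 4.6 / 34.8 = 0.13218391
Fraction remaining = 0.13218391
efficiency = (1 - 0.13218391) * 100 = 86.7816 %

86.7816 %


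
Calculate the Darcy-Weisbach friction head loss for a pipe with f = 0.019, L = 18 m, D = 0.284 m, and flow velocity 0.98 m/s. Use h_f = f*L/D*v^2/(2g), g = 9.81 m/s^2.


v^2 = 0.98^2 = 0.9604 m^2/s^2
L/D = 18/0.284 = 63.380282
h_f = f*(L/D)*v^2/(2g) = 0.019 * 63.380282 * 0.9604 / 19.62 = 0.0589469 m

0.0589469 m


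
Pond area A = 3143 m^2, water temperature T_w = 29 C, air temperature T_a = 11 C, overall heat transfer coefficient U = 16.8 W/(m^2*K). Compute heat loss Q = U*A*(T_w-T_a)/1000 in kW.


Temperature difference dT = 29 - 11 = 18 K
Heat loss (W) = U * A * dT = 16.8 * 3143 * 18 = 950443.2 W
Convert to kW: 950443.2 / 1000 = 950.4432 kW

950.4432 kW


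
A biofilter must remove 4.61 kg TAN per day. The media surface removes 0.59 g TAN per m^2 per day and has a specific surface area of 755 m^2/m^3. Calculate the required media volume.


A = 4.61*1000 / 0.59 = 7813.5593 m^2
V = 7813.5593 / 755 = 10.3491

10.3491 m^3


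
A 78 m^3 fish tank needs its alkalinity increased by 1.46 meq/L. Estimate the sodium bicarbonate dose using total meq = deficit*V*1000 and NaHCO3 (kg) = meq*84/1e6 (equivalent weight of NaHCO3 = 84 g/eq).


Tank volume in L = 78 m^3 * 1000 = 78000 L
Total meq required = 1.46 meq/L * 78000 L = 113880 meq
NaHCO3 mass = 113880 meq * 84 mg/meq / 1e6 = 9.56592 kg

9.56592 kg


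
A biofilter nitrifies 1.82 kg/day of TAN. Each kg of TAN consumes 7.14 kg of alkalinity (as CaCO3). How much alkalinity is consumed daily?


Alkalinity factor: 7.14 kg CaCO3 consumed per kg TAN nitrified
alk = 1.82 kg TAN * 7.14 = 12.9948 kg CaCO3/day

12.9948 kg CaCO3/day


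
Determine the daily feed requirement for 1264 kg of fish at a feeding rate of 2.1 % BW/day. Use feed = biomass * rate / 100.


Feeding rate fraction = 2.1% / 100 = 0.021
Daily feed = 1264 kg * 0.021 = 26.544 kg/day

26.544 kg/day


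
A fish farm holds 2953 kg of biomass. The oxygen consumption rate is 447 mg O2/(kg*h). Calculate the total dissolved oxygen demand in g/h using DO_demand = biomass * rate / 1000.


Total O2 consumption (mg/h) = 2953 kg * 447 mg/(kg*h) = 1319991 mg/h
Convert to g/h: 1319991 / 1000 = 1319.991 g/h

1319.991 g/h


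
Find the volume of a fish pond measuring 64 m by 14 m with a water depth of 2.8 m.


Base area = L * W = 64 * 14 = 896 m^2
Volume = area * depth = 896 * 2.8 = 2508.8 m^3

2508.8 m^3


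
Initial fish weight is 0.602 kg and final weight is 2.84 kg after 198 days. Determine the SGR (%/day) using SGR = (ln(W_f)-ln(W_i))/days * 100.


ln(W_f) = ln(2.84) = 1.0438041
ln(W_i) = ln(0.602) = -0.50749783
ln(W_f) - ln(W_i) = 1.0438041 - -0.50749783 = 1.5513019
SGR = 1.5513019 / 198 * 100 = 0.783486 %/day

0.783486 %/day


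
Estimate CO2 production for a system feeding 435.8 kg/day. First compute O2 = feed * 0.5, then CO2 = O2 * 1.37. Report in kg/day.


O2 = 435.8 * 0.5 = 217.9
CO2 = 217.9 * 1.37 = 298.523

298.523 kg/day


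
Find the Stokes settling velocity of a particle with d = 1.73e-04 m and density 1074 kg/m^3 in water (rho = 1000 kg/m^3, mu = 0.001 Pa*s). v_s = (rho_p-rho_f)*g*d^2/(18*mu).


Density difference: rho_p - rho_f = 1074 - 1000 = 74 kg/m^3
d^2 = (1.73e-04)^2 = 2.9929e-08 m^2
Numerator = (rho_p - rho_f) * g * d^2 = 74 * 9.81 * 2.9929e-08 = 2.1726658e-05
Denominator = 18 * mu = 18 * 0.001 = 0.018
v_s = 2.1726658e-05 / 0.018 = 0.00120704 m/s
Check: Re = rho_f * v_s * d / mu = 1000 * 0.00120704 * 1.73e-04 / 0.001 = 0.209 < 1, so Stokes' law applies.

0.00120704 m/s


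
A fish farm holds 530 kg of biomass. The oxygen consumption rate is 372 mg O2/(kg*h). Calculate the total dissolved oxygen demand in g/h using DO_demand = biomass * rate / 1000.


Total O2 consumption (mg/h) = 530 kg * 372 mg/(kg*h) = 197160 mg/h
Convert to g/h: 197160 / 1000 = 197.16 g/h

197.16 g/h


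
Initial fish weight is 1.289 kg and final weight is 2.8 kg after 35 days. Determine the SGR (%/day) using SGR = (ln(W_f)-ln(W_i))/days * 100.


ln(W_f) = ln(2.8) = 1.0296194
ln(W_i) = ln(1.289) = 0.25386672
ln(W_f) - ln(W_i) = 1.0296194 - 0.25386672 = 0.77575268
SGR = 0.77575268 / 35 * 100 = 2.21644 %/day

2.21644 %/day


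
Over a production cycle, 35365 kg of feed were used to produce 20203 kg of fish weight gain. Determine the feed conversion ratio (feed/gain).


FCR = feed consumed / weight gained
FCR = 35365 kg / 20203 kg = 1.75048

1.75048


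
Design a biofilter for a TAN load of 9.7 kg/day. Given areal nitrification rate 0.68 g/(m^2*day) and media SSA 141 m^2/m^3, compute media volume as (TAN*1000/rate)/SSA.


A = 9.7*1000 / 0.68 = 14264.706 m^2
V = 14264.706 / 141 = 101.168

101.168 m^3


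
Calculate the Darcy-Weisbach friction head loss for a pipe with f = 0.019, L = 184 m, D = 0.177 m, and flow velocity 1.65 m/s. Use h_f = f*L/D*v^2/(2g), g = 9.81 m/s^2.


v^2 = 1.65^2 = 2.7225 m^2/s^2
L/D = 184/0.177 = 1039.548
h_f = f*(L/D)*v^2/(2g) = 0.019 * 1039.548 * 2.7225 / 19.62 = 2.74073 m

2.74073 m


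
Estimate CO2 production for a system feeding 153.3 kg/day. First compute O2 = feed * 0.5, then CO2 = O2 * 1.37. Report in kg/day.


O2 = 153.3 * 0.5 = 76.65
CO2 = 76.65 * 1.37 = 105.0105

105.0105 kg/day


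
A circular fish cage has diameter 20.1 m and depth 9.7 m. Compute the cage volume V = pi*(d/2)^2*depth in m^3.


r = d/2 = 20.1/2 = 10.05 m
Base area = pi*r^2 = pi*10.05^2 = 317.30871 m^2
Volume = 317.30871 * 9.7 = 3077.89 m^3

3077.89 m^3


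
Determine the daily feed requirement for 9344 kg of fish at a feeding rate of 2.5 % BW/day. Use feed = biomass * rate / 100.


Feeding rate fraction = 2.5% / 100 = 0.025
Daily feed = 9344 kg * 0.025 = 233.6 kg/day

233.6 kg/day


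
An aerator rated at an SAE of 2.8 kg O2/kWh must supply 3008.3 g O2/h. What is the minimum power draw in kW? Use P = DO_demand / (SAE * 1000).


SAE in g O2/kWh = 2.8 * 1000 = 2800 g/kWh
P = DO_demand / SAE_g = 3008.3 / 2800 = 1.07439 kW

1.07439 kW


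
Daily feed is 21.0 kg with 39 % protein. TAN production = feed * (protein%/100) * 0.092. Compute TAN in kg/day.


Protein in feed = 21.0 * 39/100 = 8.19 kg/day
TAN = protein * 0.092 = 8.19 * 0.092 = 0.75348 kg/day

0.75348 kg/day


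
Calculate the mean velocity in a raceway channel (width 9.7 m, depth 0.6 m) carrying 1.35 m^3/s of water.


Cross-sectional area = W * d = 9.7 * 0.6 = 5.82 m^2
Velocity = Q / A = 1.35 / 5.82 = 0.231959 m/s

0.231959 m/s


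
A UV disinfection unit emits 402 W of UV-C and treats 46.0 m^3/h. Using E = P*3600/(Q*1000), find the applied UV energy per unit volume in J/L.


Energy delivered per hour = 402 W * 3600 s = 1447200 J/h
Volume treated per hour = 46.0 m^3/h * 1000 = 46000 L/h
dose = 1447200 / 46000 = 31.4609 J/L

31.4609 J/L


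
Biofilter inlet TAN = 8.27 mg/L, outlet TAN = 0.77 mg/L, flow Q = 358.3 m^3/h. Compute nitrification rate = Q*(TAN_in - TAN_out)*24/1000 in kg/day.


Concentration drop: TAN_in - TAN_out = 8.27 - 0.77 = 7.5 mg/L
Hourly TAN removed = Q * dTAN = 358.3 m^3/h * 7.5 mg/L = 2687.25 g/h  (m^3/h * mg/L = g/h)
Daily TAN removed = 2687.25 * 24 = 64494 g/day
Convert to kg/day: 64494 / 1000 = 64.494 kg/day

64.494 kg/day


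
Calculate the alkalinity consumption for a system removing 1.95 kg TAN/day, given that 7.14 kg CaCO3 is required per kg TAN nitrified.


Alkalinity factor: 7.14 kg CaCO3 consumed per kg TAN nitrified
alk = 1.95 kg TAN * 7.14 = 13.923 kg CaCO3/day

13.923 kg CaCO3/day


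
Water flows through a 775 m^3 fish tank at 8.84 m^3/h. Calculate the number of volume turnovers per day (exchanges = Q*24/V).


Daily flow volume = 8.84 m^3/h * 24 h = 212.16 m^3/day
Exchanges = daily flow / tank volume = 212.16 / 775 = 0.273755 exchanges/day

0.273755 exchanges/day


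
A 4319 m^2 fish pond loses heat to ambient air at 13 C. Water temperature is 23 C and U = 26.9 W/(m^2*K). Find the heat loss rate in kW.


Temperature difference dT = 23 - 13 = 10 K
Heat loss (W) = U * A * dT = 26.9 * 4319 * 10 = 1161811 W
Convert to kW: 1161811 / 1000 = 1161.811 kW

1161.811 kW


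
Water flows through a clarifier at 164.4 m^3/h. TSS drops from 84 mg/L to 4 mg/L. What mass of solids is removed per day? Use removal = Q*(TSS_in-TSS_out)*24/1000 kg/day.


Concentration drop: TSS_in - TSS_out = 84 - 4 = 80 mg/L
Hourly solids removed = Q * dTSS = 164.4 m^3/h * 80 mg/L = 13152 g/h  (m^3/h * mg/L = g/h)
Daily solids removed = 13152 * 24 = 315648 g/day
Convert g to kg: 315648 / 1000 = 315.648 kg/day

315.648 kg/day


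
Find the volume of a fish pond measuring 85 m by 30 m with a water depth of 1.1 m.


Base area = L * W = 85 * 30 = 2550 m^2
Volume = area * depth = 2550 * 1.1 = 2805 m^3

2805 m^3


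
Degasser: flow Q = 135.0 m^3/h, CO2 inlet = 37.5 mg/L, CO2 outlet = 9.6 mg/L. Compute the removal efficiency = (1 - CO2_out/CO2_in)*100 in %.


CO2_out / CO2_in = 9.6 / 37.5 = 0.256
Fraction remaining = 0.256
efficiency = (1 - 0.256) * 100 = 74.4 %

74.4 %


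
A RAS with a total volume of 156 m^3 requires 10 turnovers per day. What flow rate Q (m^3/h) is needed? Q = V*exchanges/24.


Daily recirculation volume = 156 m^3 * 10 = 1560 m^3/day
Flow rate Q = daily volume / 24 h = 1560 / 24 = 65 m^3/h

65 m^3/h


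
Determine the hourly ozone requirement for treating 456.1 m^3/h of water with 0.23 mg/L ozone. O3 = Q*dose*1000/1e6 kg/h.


O3 demand (mg/h) = Q * dose * 1000 = 456.1 * 0.23 * 1000 = 104903 mg/h
Convert mg to kg: 104903 / 1e6 = 0.104903 kg/h

0.104903 kg/h


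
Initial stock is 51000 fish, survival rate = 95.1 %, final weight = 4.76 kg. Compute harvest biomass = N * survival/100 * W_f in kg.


Survivors = 51000 * 95.1/100 = 48501 fish
Harvest biomass = survivors * W_f = 48501 * 4.76 = 230864.76 kg

230864.76 kg


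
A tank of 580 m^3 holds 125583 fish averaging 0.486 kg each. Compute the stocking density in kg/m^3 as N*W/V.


Total biomass = 125583 fish * 0.486 kg = 61033.338 kg
Density = total biomass / volume = 61033.338 / 580 = 105.23 kg/m^3

105.23 kg/m^3


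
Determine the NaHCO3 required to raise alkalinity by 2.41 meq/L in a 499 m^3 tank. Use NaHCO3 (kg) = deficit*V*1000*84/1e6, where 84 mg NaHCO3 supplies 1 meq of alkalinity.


Tank volume in L = 499 m^3 * 1000 = 499000 L
Total meq required = 2.41 meq/L * 499000 L = 1202590 meq
NaHCO3 mass = 1202590 meq * 84 mg/meq / 1e6 = 101.018 kg

101.018 kg


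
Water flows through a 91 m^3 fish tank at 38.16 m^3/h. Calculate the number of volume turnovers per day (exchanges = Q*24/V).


Daily flow volume = 38.16 m^3/h * 24 h = 915.84 m^3/day
Exchanges = daily flow / tank volume = 915.84 / 91 = 10.0642 exchanges/day

10.0642 exchanges/day


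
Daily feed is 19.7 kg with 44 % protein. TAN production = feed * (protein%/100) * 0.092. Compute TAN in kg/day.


Protein in feed = 19.7 * 44/100 = 8.668 kg/day
TAN = protein * 0.092 = 8.668 * 0.092 = 0.797456 kg/day

0.797456 kg/day


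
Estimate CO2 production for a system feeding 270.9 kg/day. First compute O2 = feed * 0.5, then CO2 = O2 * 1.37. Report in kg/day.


O2 = 270.9 * 0.5 = 135.45
CO2 = 135.45 * 1.37 = 185.5665

185.5665 kg/day


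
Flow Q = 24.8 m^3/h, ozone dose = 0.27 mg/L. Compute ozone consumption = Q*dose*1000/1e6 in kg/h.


O3 demand (mg/h) = Q * dose * 1000 = 24.8 * 0.27 * 1000 = 6696 mg/h
Convert mg to kg: 6696 / 1e6 = 0.006696 kg/h

0.006696 kg/h


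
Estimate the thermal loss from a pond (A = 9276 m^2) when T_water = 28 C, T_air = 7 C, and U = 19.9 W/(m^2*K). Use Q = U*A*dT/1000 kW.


Temperature difference dT = 28 - 7 = 21 K
Heat loss (W) = U * A * dT = 19.9 * 9276 * 21 = 3876440.4 W
Convert to kW: 3876440.4 / 1000 = 3876.4404 kW

3876.4404 kW


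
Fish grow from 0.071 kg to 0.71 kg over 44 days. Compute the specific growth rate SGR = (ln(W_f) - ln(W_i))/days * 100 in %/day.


ln(W_f) = ln(0.71) = -0.34249031
ln(W_i) = ln(0.071) = -2.6450754
ln(W_f) - ln(W_i) = -0.34249031 - -2.6450754 = 2.3025851
SGR = 2.3025851 / 44 * 100 = 5.23315 %/day

5.23315 %/day


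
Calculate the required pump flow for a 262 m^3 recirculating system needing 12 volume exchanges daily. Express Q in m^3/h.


Daily recirculation volume = 262 m^3 * 12 = 3144 m^3/day
Flow rate Q = daily volume / 24 h = 3144 / 24 = 131 m^3/h

131 m^3/h


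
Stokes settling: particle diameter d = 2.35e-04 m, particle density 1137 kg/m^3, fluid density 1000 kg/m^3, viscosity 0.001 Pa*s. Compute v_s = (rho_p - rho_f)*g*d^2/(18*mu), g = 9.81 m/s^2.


Density difference: rho_p - rho_f = 1137 - 1000 = 137 kg/m^3
d^2 = (2.35e-04)^2 = 5.5225e-08 m^2
Numerator = (rho_p - rho_f) * g * d^2 = 137 * 9.81 * 5.5225e-08 = 7.4220743e-05
Denominator = 18 * mu = 18 * 0.001 = 0.018
v_s = 7.4220743e-05 / 0.018 = 0.00412337 m/s
Check: Re = rho_f * v_s * d / mu = 1000 * 0.00412337 * 2.35e-04 / 0.001 = 0.969 < 1, so Stokes' law applies.

0.00412337 m/s


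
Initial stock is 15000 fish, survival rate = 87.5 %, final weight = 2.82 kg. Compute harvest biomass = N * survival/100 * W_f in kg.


Survivors = 15000 * 87.5/100 = 13125 fish
Harvest biomass = survivors * W_f = 13125 * 2.82 = 37012.5 kg

37012.5 kg


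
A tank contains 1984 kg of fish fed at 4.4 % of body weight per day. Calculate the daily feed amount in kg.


Feeding rate fraction = 4.4% / 100 = 0.044
Daily feed = 1984 kg * 0.044 = 87.296 kg/day

87.296 kg/day


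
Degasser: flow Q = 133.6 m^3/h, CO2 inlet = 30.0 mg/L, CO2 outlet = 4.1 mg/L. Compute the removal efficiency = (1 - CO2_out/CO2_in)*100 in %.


CO2_out / CO2_in = 4.1 / 30.0 = 0.13666667
Fraction remaining = 0.13666667
efficiency = (1 - 0.13666667) * 100 = 86.3333 %

86.3333 %


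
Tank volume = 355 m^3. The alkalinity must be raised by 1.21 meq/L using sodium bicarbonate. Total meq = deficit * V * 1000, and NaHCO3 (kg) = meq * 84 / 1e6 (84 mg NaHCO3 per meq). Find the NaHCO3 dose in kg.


Tank volume in L = 355 m^3 * 1000 = 355000 L
Total meq required = 1.21 meq/L * 355000 L = 429550 meq
NaHCO3 mass = 429550 meq * 84 mg/meq / 1e6 = 36.0822 kg

36.0822 kg


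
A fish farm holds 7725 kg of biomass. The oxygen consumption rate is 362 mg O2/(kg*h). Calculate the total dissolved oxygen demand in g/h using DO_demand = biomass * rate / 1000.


Total O2 consumption (mg/h) = 7725 kg * 362 mg/(kg*h) = 2796450 mg/h
Convert to g/h: 2796450 / 1000 = 2796.45 g/h

2796.45 g/h


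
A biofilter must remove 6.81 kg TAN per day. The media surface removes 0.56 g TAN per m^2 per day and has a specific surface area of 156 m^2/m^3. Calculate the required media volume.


A = 6.81*1000 / 0.56 = 12160.714 m^2
V = 12160.714 / 156 = 77.9533

77.9533 m^3


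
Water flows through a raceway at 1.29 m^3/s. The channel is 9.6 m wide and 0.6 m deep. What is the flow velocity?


Cross-sectional area = W * d = 9.6 * 0.6 = 5.76 m^2
Velocity = Q / A = 1.29 / 5.76 = 0.223958 m/s

0.223958 m/s


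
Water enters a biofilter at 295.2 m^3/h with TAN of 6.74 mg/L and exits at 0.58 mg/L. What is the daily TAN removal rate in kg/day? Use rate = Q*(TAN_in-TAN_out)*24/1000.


Concentration drop: TAN_in - TAN_out = 6.74 - 0.58 = 6.16 mg/L
Hourly TAN removed = Q * dTAN = 295.2 m^3/h * 6.16 mg/L = 1818.432 g/h  (m^3/h * mg/L = g/h)
Daily TAN removed = 1818.432 * 24 = 43642.368 g/day
Convert to kg/day: 43642.368 / 1000 = 43.642368 kg/day

43.642368 kg/day


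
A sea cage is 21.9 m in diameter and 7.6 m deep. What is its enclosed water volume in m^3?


r = d/2 = 21.9/2 = 10.95 m
Base area = pi*r^2 = pi*10.95^2 = 376.68481 m^2
Volume = 376.68481 * 7.6 = 2862.8 m^3

2862.8 m^3


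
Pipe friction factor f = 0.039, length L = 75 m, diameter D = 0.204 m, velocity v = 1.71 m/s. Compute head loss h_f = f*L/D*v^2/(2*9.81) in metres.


v^2 = 1.71^2 = 2.9241 m^2/s^2
L/D = 75/0.204 = 367.64706
h_f = f*(L/D)*v^2/(2g) = 0.039 * 367.64706 * 2.9241 / 19.62 = 2.13692 m

2.13692 m


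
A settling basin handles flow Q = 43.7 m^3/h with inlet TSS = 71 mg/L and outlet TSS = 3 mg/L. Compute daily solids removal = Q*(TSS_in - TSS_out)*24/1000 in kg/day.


Concentration drop: TSS_in - TSS_out = 71 - 3 = 68 mg/L
Hourly solids removed = Q * dTSS = 43.7 m^3/h * 68 mg/L = 2971.6 g/h  (m^3/h * mg/L = g/h)
Daily solids removed = 2971.6 * 24 = 71318.4 g/day
Convert g to kg: 71318.4 / 1000 = 71.3184 kg/day

71.3184 kg/day


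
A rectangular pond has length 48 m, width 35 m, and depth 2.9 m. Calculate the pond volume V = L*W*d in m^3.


Base area = L * W = 48 * 35 = 1680 m^2
Volume = area * depth = 1680 * 2.9 = 4872 m^3

4872 m^3


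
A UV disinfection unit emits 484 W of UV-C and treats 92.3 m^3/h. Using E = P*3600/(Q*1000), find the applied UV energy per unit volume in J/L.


Energy delivered per hour = 484 W * 3600 s = 1742400 J/h
Volume treated per hour = 92.3 m^3/h * 1000 = 92300 L/h
dose = 1742400 / 92300 = 18.8776 J/L

18.8776 J/L


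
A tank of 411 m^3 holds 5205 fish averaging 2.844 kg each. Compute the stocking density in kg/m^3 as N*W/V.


Total biomass = 5205 fish * 2.844 kg = 14803.02 kg
Density = total biomass / volume = 14803.02 / 411 = 36.0171 kg/m^3

36.0171 kg/m^3


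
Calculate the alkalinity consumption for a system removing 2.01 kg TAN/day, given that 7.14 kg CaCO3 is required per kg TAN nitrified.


Alkalinity factor: 7.14 kg CaCO3 consumed per kg TAN nitrified
alk = 2.01 kg TAN * 7.14 = 14.3514 kg CaCO3/day

14.3514 kg CaCO3/day


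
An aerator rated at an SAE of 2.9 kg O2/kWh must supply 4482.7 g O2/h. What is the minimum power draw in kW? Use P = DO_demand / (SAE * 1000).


SAE in g O2/kWh = 2.9 * 1000 = 2900 g/kWh
P = DO_demand / SAE_g = 4482.7 / 2900 = 1.54576 kW

1.54576 kW


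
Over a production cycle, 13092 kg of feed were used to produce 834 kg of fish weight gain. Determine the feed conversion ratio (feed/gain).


FCR = feed consumed / weight gained
FCR = 13092 kg / 834 kg = 15.6978

15.6978


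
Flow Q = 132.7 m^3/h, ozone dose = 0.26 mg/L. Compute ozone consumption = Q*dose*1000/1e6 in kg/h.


O3 demand (mg/h) = Q * dose * 1000 = 132.7 * 0.26 * 1000 = 34502 mg/h
Convert mg to kg: 34502 / 1e6 = 0.034502 kg/h

0.034502 kg/h


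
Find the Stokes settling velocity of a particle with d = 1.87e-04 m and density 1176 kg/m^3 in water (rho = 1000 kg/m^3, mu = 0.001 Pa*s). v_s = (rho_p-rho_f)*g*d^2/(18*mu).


Density difference: rho_p - rho_f = 1176 - 1000 = 176 kg/m^3
d^2 = (1.87e-04)^2 = 3.4969e-08 m^2
Numerator = (rho_p - rho_f) * g * d^2 = 176 * 9.81 * 3.4969e-08 = 6.0376077e-05
Denominator = 18 * mu = 18 * 0.001 = 0.018
v_s = 6.0376077e-05 / 0.018 = 0.00335423 m/s
Check: Re = rho_f * v_s * d / mu = 1000 * 0.00335423 * 1.87e-04 / 0.001 = 0.627 < 1, so Stokes' law applies.

0.00335423 m/s


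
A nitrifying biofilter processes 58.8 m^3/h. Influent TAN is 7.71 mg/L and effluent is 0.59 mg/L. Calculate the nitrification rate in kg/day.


Concentration drop: TAN_in - TAN_out = 7.71 - 0.59 = 7.12 mg/L
Hourly TAN removed = Q * dTAN = 58.8 m^3/h * 7.12 mg/L = 418.656 g/h  (m^3/h * mg/L = g/h)
Daily TAN removed = 418.656 * 24 = 10047.744 g/day
Convert to kg/day: 10047.744 / 1000 = 10.047744 kg/day

10.047744 kg/day


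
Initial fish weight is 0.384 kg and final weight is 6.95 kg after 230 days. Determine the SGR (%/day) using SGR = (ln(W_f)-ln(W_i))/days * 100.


ln(W_f) = ln(6.95) = 1.9387417
ln(W_i) = ln(0.384) = -0.95711273
ln(W_f) - ln(W_i) = 1.9387417 - -0.95711273 = 2.8958544
SGR = 2.8958544 / 230 * 100 = 1.25907 %/day

1.25907 %/day


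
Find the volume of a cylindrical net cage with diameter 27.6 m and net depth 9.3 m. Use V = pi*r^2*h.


r = d/2 = 27.6/2 = 13.8 m
Base area = pi*r^2 = pi*13.8^2 = 598.2849 m^2
Volume = 598.2849 * 9.3 = 5564.05 m^3

5564.05 m^3


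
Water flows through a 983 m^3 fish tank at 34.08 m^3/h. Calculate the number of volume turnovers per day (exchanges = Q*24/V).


Daily flow volume = 34.08 m^3/h * 24 h = 817.92 m^3/day
Exchanges = daily flow / tank volume = 817.92 / 983 = 0.832065 exchanges/day

0.832065 exchanges/day


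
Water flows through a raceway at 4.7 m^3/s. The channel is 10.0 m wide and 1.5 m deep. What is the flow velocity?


Cross-sectional area = W * d = 10.0 * 1.5 = 15 m^2
Velocity = Q / A = 4.7 / 15 = 0.313333 m/s

0.313333 m/s


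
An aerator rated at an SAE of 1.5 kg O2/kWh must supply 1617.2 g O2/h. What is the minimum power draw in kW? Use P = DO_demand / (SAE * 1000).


SAE in g O2/kWh = 1.5 * 1000 = 1500 g/kWh
P = DO_demand / SAE_g = 1617.2 / 1500 = 1.07813 kW

1.07813 kW


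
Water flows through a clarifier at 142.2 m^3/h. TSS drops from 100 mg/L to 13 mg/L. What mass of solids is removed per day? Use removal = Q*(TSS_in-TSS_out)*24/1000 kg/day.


Concentration drop: TSS_in - TSS_out = 100 - 13 = 87 mg/L
Hourly solids removed = Q * dTSS = 142.2 m^3/h * 87 mg/L = 12371.4 g/h  (m^3/h * mg/L = g/h)
Daily solids removed = 12371.4 * 24 = 296913.6 g/day
Convert g to kg: 296913.6 / 1000 = 296.9136 kg/day

296.9136 kg/day


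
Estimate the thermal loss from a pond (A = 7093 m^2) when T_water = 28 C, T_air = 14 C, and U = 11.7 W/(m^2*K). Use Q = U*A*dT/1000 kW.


Temperature difference dT = 28 - 14 = 14 K
Heat loss (W) = U * A * dT = 11.7 * 7093 * 14 = 1161833.4 W
Convert to kW: 1161833.4 / 1000 = 1161.8334 kW

1161.8334 kW


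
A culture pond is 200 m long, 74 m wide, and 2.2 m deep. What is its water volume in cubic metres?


Base area = L * W = 200 * 74 = 14800 m^2
Volume = area * depth = 14800 * 2.2 = 32560 m^3

32560 m^3


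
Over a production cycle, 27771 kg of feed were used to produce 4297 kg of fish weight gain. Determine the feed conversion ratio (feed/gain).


FCR = feed consumed / weight gained
FCR = 27771 kg / 4297 kg = 6.46288

6.46288


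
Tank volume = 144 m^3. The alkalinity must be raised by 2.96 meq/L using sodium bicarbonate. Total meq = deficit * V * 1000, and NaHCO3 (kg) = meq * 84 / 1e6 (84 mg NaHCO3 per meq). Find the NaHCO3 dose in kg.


Tank volume in L = 144 m^3 * 1000 = 144000 L
Total meq required = 2.96 meq/L * 144000 L = 426240 meq
NaHCO3 mass = 426240 meq * 84 mg/meq / 1e6 = 35.8042 kg

35.8042 kg


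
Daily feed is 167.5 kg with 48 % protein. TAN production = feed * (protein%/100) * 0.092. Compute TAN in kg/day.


Protein in feed = 167.5 * 48/100 = 80.4 kg/day
TAN = protein * 0.092 = 80.4 * 0.092 = 7.3968 kg/day

7.3968 kg/day


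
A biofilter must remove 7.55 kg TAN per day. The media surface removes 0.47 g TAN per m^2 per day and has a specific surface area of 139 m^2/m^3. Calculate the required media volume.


A = 7.55*1000 / 0.47 = 16063.83 m^2
V = 16063.83 / 139 = 115.567

115.567 m^3


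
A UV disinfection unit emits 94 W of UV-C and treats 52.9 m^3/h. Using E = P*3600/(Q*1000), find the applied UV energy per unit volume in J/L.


Energy delivered per hour = 94 W * 3600 s = 338400 J/h
Volume treated per hour = 52.9 m^3/h * 1000 = 52900 L/h
dose = 338400 / 52900 = 6.39698 J/L

6.39698 J/L


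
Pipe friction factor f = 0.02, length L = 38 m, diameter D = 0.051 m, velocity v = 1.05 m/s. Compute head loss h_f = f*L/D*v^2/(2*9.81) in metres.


v^2 = 1.05^2 = 1.1025 m^2/s^2
L/D = 38/0.051 = 745.09804
h_f = f*(L/D)*v^2/(2g) = 0.02 * 745.09804 * 1.1025 / 19.62 = 0.837381 m

0.837381 m


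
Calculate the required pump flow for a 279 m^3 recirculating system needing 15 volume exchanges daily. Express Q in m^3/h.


Daily recirculation volume = 279 m^3 * 15 = 4185 m^3/day
Flow rate Q = daily volume / 24 h = 4185 / 24 = 174.375 m^3/h

174.375 m^3/h


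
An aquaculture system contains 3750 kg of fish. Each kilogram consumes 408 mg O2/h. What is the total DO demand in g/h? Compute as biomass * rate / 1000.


Total O2 consumption (mg/h) = 3750 kg * 408 mg/(kg*h) = 1530000 mg/h
Convert to g/h: 1530000 / 1000 = 1530 g/h

1530 g/h


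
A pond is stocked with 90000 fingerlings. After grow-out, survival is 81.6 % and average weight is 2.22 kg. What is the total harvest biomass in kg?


Survivors = 90000 * 81.6/100 = 73440 fish
Harvest biomass = survivors * W_f = 73440 * 2.22 = 163036.8 kg

163036.8 kg


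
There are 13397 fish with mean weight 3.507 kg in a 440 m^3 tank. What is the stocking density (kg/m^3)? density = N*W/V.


Total biomass = 13397 fish * 3.507 kg = 46983.279 kg
Density = total biomass / volume = 46983.279 / 440 = 106.78 kg/m^3

106.78 kg/m^3


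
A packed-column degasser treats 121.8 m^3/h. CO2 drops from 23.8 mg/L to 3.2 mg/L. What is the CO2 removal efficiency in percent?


CO2_out / CO2_in = 3.2 / 23.8 = 0.13445378
Fraction remaining = 0.13445378
efficiency = (1 - 0.13445378) * 100 = 86.5546 %

86.5546 %


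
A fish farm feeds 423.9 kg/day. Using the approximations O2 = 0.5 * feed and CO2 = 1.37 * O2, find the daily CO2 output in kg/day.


O2 = 423.9 * 0.5 = 211.95
CO2 = 211.95 * 1.37 = 290.3715

290.3715 kg/day


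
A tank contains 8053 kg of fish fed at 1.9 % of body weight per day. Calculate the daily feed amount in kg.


Feeding rate fraction = 1.9% / 100 = 0.019
Daily feed = 8053 kg * 0.019 = 153.007 kg/day

153.007 kg/day


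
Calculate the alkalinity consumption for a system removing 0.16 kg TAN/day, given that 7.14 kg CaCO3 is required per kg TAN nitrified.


Alkalinity factor: 7.14 kg CaCO3 consumed per kg TAN nitrified
alk = 0.16 kg TAN * 7.14 = 1.1424 kg CaCO3/day

1.1424 kg CaCO3/day


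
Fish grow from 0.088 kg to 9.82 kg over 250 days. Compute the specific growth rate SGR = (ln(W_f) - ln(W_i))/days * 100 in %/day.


ln(W_f) = ln(9.82) = 2.2844211
ln(W_i) = ln(0.088) = -2.4304185
ln(W_f) - ln(W_i) = 2.2844211 - -2.4304185 = 4.7148396
SGR = 4.7148396 / 250 * 100 = 1.88594 %/day

1.88594 %/day


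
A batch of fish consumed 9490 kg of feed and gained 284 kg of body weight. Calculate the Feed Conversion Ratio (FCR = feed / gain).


FCR = feed consumed / weight gained
FCR = 9490 kg / 284 kg = 33.4155

33.4155


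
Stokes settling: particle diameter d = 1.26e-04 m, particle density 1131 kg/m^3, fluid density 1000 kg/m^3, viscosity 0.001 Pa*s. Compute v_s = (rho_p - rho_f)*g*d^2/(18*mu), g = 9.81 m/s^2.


Density difference: rho_p - rho_f = 1131 - 1000 = 131 kg/m^3
d^2 = (1.26e-04)^2 = 1.5876e-08 m^2
Numerator = (rho_p - rho_f) * g * d^2 = 131 * 9.81 * 1.5876e-08 = 2.0402406e-05
Denominator = 18 * mu = 18 * 0.001 = 0.018
v_s = 2.0402406e-05 / 0.018 = 0.00113347 m/s
Check: Re = rho_f * v_s * d / mu = 1000 * 0.00113347 * 1.26e-04 / 0.001 = 0.143 < 1, so Stokes' law applies.

0.00113347 m/s


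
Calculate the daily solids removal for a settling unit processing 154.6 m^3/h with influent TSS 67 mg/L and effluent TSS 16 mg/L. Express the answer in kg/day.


Concentration drop: TSS_in - TSS_out = 67 - 16 = 51 mg/L
Hourly solids removed = Q * dTSS = 154.6 m^3/h * 51 mg/L = 7884.6 g/h  (m^3/h * mg/L = g/h)
Daily solids removed = 7884.6 * 24 = 189230.4 g/day
Convert g to kg: 189230.4 / 1000 = 189.2304 kg/day

189.2304 kg/day


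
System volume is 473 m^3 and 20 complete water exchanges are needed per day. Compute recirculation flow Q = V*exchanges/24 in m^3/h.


Daily recirculation volume = 473 m^3 * 20 = 9460 m^3/day
Flow rate Q = daily volume / 24 h = 9460 / 24 = 394.167 m^3/h

394.167 m^3/h


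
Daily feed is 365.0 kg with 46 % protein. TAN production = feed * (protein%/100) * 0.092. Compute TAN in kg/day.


Protein in feed = 365.0 * 46/100 = 167.9 kg/day
TAN = protein * 0.092 = 167.9 * 0.092 = 15.4468 kg/day

15.4468 kg/day


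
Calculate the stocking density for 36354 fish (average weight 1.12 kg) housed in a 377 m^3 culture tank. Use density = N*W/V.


Total biomass = 36354 fish * 1.12 kg = 40716.48 kg
Density = total biomass / volume = 40716.48 / 377 = 108.001 kg/m^3

108.001 kg/m^3


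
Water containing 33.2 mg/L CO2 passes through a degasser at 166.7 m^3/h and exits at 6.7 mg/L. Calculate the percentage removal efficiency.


CO2_out / CO2_in = 6.7 / 33.2 = 0.20180723
Fraction remaining = 0.20180723
efficiency = (1 - 0.20180723) * 100 = 79.8193 %

79.8193 %


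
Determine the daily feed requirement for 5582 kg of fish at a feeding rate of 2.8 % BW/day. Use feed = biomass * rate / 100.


Feeding rate fraction = 2.8% / 100 = 0.028
Daily feed = 5582 kg * 0.028 = 156.296 kg/day

156.296 kg/day


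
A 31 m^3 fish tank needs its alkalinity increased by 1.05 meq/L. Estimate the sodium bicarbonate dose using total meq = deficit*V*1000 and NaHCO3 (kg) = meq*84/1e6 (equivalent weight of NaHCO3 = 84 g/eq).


Tank volume in L = 31 m^3 * 1000 = 31000 L
Total meq required = 1.05 meq/L * 31000 L = 32550 meq
NaHCO3 mass = 32550 meq * 84 mg/meq / 1e6 = 2.7342 kg

2.7342 kg


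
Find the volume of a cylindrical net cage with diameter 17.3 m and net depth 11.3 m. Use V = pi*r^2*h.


r = d/2 = 17.3/2 = 8.65 m
Base area = pi*r^2 = pi*8.65^2 = 235.06182 m^2
Volume = 235.06182 * 11.3 = 2656.2 m^3

2656.2 m^3


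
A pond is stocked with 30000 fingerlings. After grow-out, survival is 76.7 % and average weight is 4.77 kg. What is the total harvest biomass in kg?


Survivors = 30000 * 76.7/100 = 23010 fish
Harvest biomass = survivors * W_f = 23010 * 4.77 = 109757.7 kg

109757.7 kg


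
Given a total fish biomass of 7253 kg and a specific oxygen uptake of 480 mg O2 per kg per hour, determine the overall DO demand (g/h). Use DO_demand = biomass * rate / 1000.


Total O2 consumption (mg/h) = 7253 kg * 480 mg/(kg*h) = 3481440 mg/h
Convert to g/h: 3481440 / 1000 = 3481.44 g/h

3481.44 g/h


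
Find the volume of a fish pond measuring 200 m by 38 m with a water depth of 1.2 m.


Base area = L * W = 200 * 38 = 7600 m^2
Volume = area * depth = 7600 * 1.2 = 9120 m^3

9120 m^3


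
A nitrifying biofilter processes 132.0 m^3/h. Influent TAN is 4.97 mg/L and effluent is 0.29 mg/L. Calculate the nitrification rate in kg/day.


Concentration drop: TAN_in - TAN_out = 4.97 - 0.29 = 4.68 mg/L
Hourly TAN removed = Q * dTAN = 132.0 m^3/h * 4.68 mg/L = 617.76 g/h  (m^3/h * mg/L = g/h)
Daily TAN removed = 617.76 * 24 = 14826.24 g/day
Convert to kg/day: 14826.24 / 1000 = 14.82624 kg/day

14.82624 kg/day


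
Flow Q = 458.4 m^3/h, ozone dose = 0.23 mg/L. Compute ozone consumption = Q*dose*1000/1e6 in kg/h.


O3 demand (mg/h) = Q * dose * 1000 = 458.4 * 0.23 * 1000 = 105432 mg/h
Convert mg to kg: 105432 / 1e6 = 0.105432 kg/h

0.105432 kg/h


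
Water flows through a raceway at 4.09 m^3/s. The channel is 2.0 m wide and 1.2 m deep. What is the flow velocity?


Cross-sectional area = W * d = 2.0 * 1.2 = 2.4 m^2
Velocity = Q / A = 4.09 / 2.4 = 1.70417 m/s

1.70417 m/s


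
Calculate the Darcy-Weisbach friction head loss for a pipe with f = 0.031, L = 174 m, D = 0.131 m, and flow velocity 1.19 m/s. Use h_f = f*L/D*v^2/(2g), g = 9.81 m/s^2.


v^2 = 1.19^2 = 1.4161 m^2/s^2
L/D = 174/0.131 = 1328.2443
h_f = f*(L/D)*v^2/(2g) = 0.031 * 1328.2443 * 1.4161 / 19.62 = 2.9719 m

2.9719 m


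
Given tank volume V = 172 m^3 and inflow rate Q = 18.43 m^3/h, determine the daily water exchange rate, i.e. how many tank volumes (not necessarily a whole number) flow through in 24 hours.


Daily flow volume = 18.43 m^3/h * 24 h = 442.32 m^3/day
Exchanges = daily flow / tank volume = 442.32 / 172 = 2.57163 exchanges/day

2.57163 exchanges/day


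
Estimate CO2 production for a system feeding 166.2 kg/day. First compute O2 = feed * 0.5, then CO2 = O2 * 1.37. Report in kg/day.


O2 = 166.2 * 0.5 = 83.1
CO2 = 83.1 * 1.37 = 113.847

113.847 kg/day


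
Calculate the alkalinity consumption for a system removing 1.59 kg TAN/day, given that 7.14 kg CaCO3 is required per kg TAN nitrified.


Alkalinity factor: 7.14 kg CaCO3 consumed per kg TAN nitrified
alk = 1.59 kg TAN * 7.14 = 11.3526 kg CaCO3/day

11.3526 kg CaCO3/day


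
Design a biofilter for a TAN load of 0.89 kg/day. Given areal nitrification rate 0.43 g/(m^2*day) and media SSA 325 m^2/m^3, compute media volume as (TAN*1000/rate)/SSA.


A = 0.89*1000 / 0.43 = 2069.7674 m^2
V = 2069.7674 / 325 = 6.36852

6.36852 m^3


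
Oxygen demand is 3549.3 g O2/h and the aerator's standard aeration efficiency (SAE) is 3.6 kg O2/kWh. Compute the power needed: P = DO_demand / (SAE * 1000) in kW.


SAE in g O2/kWh = 3.6 * 1000 = 3600 g/kWh
P = DO_demand / SAE_g = 3549.3 / 3600 = 0.985917 kW

0.985917 kW


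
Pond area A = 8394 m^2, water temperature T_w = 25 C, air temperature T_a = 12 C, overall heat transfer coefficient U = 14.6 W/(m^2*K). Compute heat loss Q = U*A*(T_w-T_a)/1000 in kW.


Temperature difference dT = 25 - 12 = 13 K
Heat loss (W) = U * A * dT = 14.6 * 8394 * 13 = 1593181.2 W
Convert to kW: 1593181.2 / 1000 = 1593.1812 kW

1593.1812 kW


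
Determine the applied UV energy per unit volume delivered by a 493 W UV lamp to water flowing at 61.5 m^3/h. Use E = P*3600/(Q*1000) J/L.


Energy delivered per hour = 493 W * 3600 s = 1774800 J/h
Volume treated per hour = 61.5 m^3/h * 1000 = 61500 L/h
dose = 1774800 / 61500 = 28.8585 J/L

28.8585 J/L


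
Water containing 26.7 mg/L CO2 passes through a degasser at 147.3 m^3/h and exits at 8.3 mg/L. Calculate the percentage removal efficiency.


CO2_out / CO2_in = 8.3 / 26.7 = 0.31086142
Fraction remaining = 0.31086142
efficiency = (1 - 0.31086142) * 100 = 68.9139 %

68.9139 %


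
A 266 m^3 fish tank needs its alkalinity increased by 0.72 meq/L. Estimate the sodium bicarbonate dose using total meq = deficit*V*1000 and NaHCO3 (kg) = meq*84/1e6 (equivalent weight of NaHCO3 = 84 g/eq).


Tank volume in L = 266 m^3 * 1000 = 266000 L
Total meq required = 0.72 meq/L * 266000 L = 191520 meq
NaHCO3 mass = 191520 meq * 84 mg/meq / 1e6 = 16.0877 kg

16.0877 kg


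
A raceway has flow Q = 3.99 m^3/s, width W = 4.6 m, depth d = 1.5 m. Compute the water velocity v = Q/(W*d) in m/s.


Cross-sectional area = W * d = 4.6 * 1.5 = 6.9 m^2
Velocity = Q / A = 3.99 / 6.9 = 0.578261 m/s

0.578261 m/s


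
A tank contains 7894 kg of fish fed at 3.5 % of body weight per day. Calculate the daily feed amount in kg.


Feeding rate fraction = 3.5% / 100 = 0.035
Daily feed = 7894 kg * 0.035 = 276.29 kg/day

276.29 kg/day


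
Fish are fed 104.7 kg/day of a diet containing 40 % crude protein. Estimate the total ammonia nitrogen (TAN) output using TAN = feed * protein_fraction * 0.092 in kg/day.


Protein in feed = 104.7 * 40/100 = 41.88 kg/day
TAN = protein * 0.092 = 41.88 * 0.092 = 3.85296 kg/day

3.85296 kg/day


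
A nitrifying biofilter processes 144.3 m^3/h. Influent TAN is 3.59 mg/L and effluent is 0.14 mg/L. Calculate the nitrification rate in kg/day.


Concentration drop: TAN_in - TAN_out = 3.59 - 0.14 = 3.45 mg/L
Hourly TAN removed = Q * dTAN = 144.3 m^3/h * 3.45 mg/L = 497.835 g/h  (m^3/h * mg/L = g/h)
Daily TAN removed = 497.835 * 24 = 11948.04 g/day
Convert to kg/day: 11948.04 / 1000 = 11.94804 kg/day

11.94804 kg/day


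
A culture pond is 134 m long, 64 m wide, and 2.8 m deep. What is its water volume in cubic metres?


Base area = L * W = 134 * 64 = 8576 m^2
Volume = area * depth = 8576 * 2.8 = 24012.8 m^3

24012.8 m^3


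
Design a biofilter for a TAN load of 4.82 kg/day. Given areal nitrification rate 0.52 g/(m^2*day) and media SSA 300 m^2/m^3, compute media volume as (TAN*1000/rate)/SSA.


A = 4.82*1000 / 0.52 = 9269.2308 m^2
V = 9269.2308 / 300 = 30.8974

30.8974 m^3


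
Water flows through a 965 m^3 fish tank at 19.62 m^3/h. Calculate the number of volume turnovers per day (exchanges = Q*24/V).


Daily flow volume = 19.62 m^3/h * 24 h = 470.88 m^3/day
Exchanges = daily flow / tank volume = 470.88 / 965 = 0.487959 exchanges/day

0.487959 exchanges/day


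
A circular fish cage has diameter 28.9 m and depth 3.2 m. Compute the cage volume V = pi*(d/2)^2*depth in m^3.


r = d/2 = 28.9/2 = 14.45 m
Base area = pi*r^2 = pi*14.45^2 = 655.9724 m^2
Volume = 655.9724 * 3.2 = 2099.11 m^3

2099.11 m^3


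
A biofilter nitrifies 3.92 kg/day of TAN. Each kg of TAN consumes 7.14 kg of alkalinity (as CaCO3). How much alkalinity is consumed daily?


Alkalinity factor: 7.14 kg CaCO3 consumed per kg TAN nitrified
alk = 3.92 kg TAN * 7.14 = 27.9888 kg CaCO3/day

27.9888 kg CaCO3/day


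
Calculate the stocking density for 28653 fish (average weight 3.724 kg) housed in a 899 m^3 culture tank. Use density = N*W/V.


Total biomass = 28653 fish * 3.724 kg = 106703.772 kg
Density = total biomass / volume = 106703.772 / 899 = 118.692 kg/m^3

118.692 kg/m^3


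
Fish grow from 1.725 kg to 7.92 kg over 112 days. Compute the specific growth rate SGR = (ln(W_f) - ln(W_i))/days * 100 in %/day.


ln(W_f) = ln(7.92) = 2.0693912
ln(W_i) = ln(1.725) = 0.54522705
ln(W_f) - ln(W_i) = 2.0693912 - 0.54522705 = 1.5241642
SGR = 1.5241642 / 112 * 100 = 1.36086 %/day

1.36086 %/day


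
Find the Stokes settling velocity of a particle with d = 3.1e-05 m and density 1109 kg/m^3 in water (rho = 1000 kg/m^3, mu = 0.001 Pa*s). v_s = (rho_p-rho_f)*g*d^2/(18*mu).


Density difference: rho_p - rho_f = 1109 - 1000 = 109 kg/m^3
d^2 = (3.1e-05)^2 = 9.61e-10 m^2
Numerator = (rho_p - rho_f) * g * d^2 = 109 * 9.81 * 9.61e-10 = 1.0275877e-06
Denominator = 18 * mu = 18 * 0.001 = 0.018
v_s = 1.0275877e-06 / 0.018 = 5.70882e-05 m/s
Check: Re = rho_f * v_s * d / mu = 1000 * 5.70882e-05 * 3.1e-05 / 0.001 = 0.00177 < 1, so Stokes' law applies.

5.70882e-05 m/s
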